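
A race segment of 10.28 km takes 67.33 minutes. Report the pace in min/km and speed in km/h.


Pace = time / distance = 67.33 min / 10.28 km = 6.5496 min/km
Speed = distance / time_in_hours = 10.28 / 1.1222 hr
Speed = 9.1608 km/h

6.5496 min/km, 9.1608 km/h


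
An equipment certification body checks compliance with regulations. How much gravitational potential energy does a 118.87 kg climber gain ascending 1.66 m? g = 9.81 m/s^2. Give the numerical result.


PE = m * g * h
PE = 118.87 * 9.81 * 1.66
PE = 1166.1147 * 1.66 = 1935.7504 J

1935.7504 J


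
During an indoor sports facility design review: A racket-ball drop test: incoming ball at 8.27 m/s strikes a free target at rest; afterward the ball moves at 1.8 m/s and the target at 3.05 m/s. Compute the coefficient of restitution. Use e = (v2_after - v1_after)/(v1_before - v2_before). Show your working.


e = (v2_after - v1_after) / (v1_before - v2_before)
Numerator = 3.05 - 1.8 = 1.25
Denominator = 8.27 - 0 = 8.27
e = 1.25 / 8.27 = 0.1511

0.1511


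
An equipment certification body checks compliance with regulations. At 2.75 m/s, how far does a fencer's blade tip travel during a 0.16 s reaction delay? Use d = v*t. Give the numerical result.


d = v * t
d = 2.75 * 0.16
d = 0.44 m

0.44 m


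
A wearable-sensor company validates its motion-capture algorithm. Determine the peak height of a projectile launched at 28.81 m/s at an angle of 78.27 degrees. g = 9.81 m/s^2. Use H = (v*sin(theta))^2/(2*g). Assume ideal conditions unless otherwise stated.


H = (v*sin(theta))^2 / (2*g)
vy = v*sin(theta) = 28.81 * sin(78.27 deg) = 28.2083 m/s
H = vy^2 / (2*g) = 795.7108 / (2*9.81)
H = 795.7108 / 19.62 = 40.5561 m

40.5561 m


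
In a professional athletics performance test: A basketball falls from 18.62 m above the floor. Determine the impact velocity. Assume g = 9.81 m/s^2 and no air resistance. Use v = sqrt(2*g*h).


v = sqrt(2 * g * h)
v = sqrt(2 * 9.81 * 18.62)
v = sqrt(365.3244) = 19.1135 m/s

19.1135 m/s


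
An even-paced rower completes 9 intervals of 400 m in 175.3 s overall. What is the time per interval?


Split time = total_time / n_laps = 175.3 / 9
Split time = 19.4778 s per lap

19.4778 s


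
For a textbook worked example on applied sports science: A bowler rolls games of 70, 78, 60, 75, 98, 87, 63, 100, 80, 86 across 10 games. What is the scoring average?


Average = sum / n
Sum = 797
Average = 797 / 10 = 79.7

79.7


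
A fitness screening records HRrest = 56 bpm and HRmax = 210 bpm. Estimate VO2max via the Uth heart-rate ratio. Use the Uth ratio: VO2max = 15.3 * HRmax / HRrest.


VO2max = 15.3 * HRmax / HRrest
VO2max = 15.3 * 210 / 56
VO2max = 3213 / 56 = 57.375 mL/kg/min

57.375 mL/kg/min


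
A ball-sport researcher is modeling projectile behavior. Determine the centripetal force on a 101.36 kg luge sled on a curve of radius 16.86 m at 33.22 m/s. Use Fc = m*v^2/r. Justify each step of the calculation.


Fc = m * v^2 / r
v^2 = 33.22^2 = 1103.5684
Fc = 101.36 * 1103.5684 / 16.86
Fc = 111857.693 / 16.86 = 6634.5014 N

6634.5014 N


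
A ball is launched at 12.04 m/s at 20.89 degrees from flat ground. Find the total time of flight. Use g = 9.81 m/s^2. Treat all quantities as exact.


T = 2*v*sin(theta)/g
sin(theta) = sin(20.89 deg) = 0.3566
T = 2*12.04*0.3566 / 9.81
T = 8.5863 / 9.81 = 0.8753 s

0.8753 s


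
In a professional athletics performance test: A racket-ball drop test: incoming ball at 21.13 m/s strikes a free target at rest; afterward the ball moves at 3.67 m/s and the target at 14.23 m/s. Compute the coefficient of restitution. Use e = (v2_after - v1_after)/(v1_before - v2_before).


e = (v2_after - v1_after) / (v1_before - v2_before)
Numerator = 14.23 - 3.67 = 10.56
Denominator = 21.13 - 0 = 21.13
e = 10.56 / 21.13 = 0.4998

0.4998


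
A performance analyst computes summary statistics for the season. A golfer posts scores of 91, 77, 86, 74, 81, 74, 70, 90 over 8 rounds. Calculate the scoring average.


Average = sum / n
Sum = 643
Average = 643 / 8 = 80.375

80.375


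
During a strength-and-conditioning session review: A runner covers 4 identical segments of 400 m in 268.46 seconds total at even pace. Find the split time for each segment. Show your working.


Split time = total_time / n_laps = 268.46 / 4
Split time = 67.115 s per lap

67.115 s


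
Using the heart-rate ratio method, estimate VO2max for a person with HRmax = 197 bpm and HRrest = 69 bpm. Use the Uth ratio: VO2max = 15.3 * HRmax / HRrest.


VO2max = 15.3 * HRmax / HRrest
VO2max = 15.3 * 197 / 69
VO2max = 3014.1 / 69 = 43.6826 mL/kg/min

43.6826 mL/kg/min


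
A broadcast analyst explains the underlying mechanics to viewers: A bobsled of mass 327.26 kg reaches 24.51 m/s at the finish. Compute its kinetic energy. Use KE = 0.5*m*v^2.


KE = 0.5 * m * v^2
KE = 0.5 * 327.26 * 24.51^2
KE = 0.5 * 327.26 * 600.7401 = 98299.1026 J

98299.1026 J


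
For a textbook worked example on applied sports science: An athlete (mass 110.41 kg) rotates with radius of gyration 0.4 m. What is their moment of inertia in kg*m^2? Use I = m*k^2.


I = m * k^2
I = 110.41 * 0.4^2
I = 110.41 * 0.16 = 17.6656 kg*m^2

17.6656 kg*m^2


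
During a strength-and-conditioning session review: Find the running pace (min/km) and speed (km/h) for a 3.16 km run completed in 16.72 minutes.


Pace = time / distance = 16.72 min / 3.16 km = 5.2911 min/km
Speed = distance / time_in_hours = 3.16 / 0.2787 hr
Speed = 11.3397 km/h

5.2911 min/km, 11.3397 km/h


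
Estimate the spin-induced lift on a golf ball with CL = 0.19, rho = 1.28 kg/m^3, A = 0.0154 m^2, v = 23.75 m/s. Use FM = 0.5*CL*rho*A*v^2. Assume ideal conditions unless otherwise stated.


FM = 0.5 * CL * rho * A * v^2
FM = 0.5 * 0.19 * 1.28 * 0.0154 * 23.75^2
v^2 = 564.0625
FM = 0.5 * 0.19 * 1.28 * 0.0154 * 564.0625 = 1.0563 N

1.0563 N


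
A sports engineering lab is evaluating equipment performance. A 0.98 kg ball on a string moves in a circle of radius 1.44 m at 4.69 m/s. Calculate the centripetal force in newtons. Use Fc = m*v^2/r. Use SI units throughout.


Fc = m * v^2 / r
v^2 = 4.69^2 = 21.9961
Fc = 0.98 * 21.9961 / 1.44
Fc = 21.5562 / 1.44 = 14.9696 N

14.9696 N


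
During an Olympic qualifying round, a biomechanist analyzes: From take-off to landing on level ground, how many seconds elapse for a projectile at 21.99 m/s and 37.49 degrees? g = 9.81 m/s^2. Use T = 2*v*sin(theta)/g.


T = 2*v*sin(theta)/g
sin(theta) = sin(37.49 deg) = 0.6086
T = 2*21.99*0.6086 / 9.81
T = 26.7672 / 9.81 = 2.7286 s

2.7286 s


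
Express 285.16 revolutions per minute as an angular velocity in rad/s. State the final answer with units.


omega = RPM * 2 * pi / 60
omega = 285.16 * 2 * 3.14159 / 60
omega = 1791.7131 / 60 = 29.8619 rad/s

29.8619 rad/s


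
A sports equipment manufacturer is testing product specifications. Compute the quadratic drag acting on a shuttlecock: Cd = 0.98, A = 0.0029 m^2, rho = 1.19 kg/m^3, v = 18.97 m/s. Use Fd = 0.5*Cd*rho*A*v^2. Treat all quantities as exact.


Fd = 0.5 * Cd * rho * A * v^2
Fd = 0.5 * 0.98 * 1.19 * 0.0029 * 18.97^2
v^2 = 359.8609
Fd = 0.5 * 0.98 * 1.19 * 0.0029 * 359.8609 = 0.6085 N

0.6085 N


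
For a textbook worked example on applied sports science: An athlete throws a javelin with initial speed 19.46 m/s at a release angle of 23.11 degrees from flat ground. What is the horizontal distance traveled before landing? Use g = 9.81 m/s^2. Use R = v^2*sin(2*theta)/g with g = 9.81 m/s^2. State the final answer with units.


R = v^2 * sin(2*theta) / g
Convert angle to radians: theta = 23.11 deg = 0.4033 rad
sin(2*theta) = sin(0.8067) = 0.722
R = 19.46^2 * 0.722 / 9.81
R = 378.6916 * 0.722 / 9.81 = 27.8712 m

27.8712 m


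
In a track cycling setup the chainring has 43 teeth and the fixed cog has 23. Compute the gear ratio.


GR = front_teeth / rear_teeth
GR = 43 / 23
GR = 1.8696

1.8696


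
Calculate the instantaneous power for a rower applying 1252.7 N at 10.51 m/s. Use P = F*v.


P = F * v
P = 1252.7 * 10.51
P = 13165.877 W

13165.877 W


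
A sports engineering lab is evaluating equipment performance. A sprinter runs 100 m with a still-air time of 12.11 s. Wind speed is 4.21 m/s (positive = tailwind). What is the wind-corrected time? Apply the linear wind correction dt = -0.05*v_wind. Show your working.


dt = -0.05 * v_wind = -0.05 * 4.21 = -0.2105 s
t_corrected = t_still + dt = 12.11 + (-0.2105)
t_corrected = 11.8995 s

11.8995 s


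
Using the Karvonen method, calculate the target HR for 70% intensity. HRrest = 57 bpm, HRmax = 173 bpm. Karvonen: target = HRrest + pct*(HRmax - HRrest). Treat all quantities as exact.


Target = HRrest + pct*(HRmax - HRrest)
Heart rate reserve = HRmax - HRrest = 173 - 57 = 116 bpm
Fraction = 70% = 0.7
Target = 57 + 0.7 * 116
Target = 57 + 81.2 = 138.2 bpm

138.2 bpm


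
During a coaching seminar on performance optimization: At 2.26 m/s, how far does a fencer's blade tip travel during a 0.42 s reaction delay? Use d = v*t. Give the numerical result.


d = v * t
d = 2.26 * 0.42
d = 0.9492 m

0.9492 m


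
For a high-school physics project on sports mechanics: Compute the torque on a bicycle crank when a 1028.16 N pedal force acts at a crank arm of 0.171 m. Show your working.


tau = F * d
tau = 1028.16 * 0.171
tau = 175.8154 N*m

175.8154 N*m


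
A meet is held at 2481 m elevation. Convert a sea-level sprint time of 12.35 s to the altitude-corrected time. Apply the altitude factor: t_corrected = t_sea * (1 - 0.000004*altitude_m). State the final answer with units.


Correction factor = 1 - 0.000004 * 2481 = 0.990076
t_corrected = t_sea * factor = 12.35 * 0.990076
t_corrected = 12.2274 s

12.2274 s


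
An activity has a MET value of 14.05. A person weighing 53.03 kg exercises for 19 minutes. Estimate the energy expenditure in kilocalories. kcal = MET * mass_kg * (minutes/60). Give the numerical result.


kcal = MET * mass * time_hr
Convert time: 19 min = 0.3167 hr
kcal = 14.05 * 53.03 * 0.3167
kcal = 235.9393 kcal

235.9393 kcal


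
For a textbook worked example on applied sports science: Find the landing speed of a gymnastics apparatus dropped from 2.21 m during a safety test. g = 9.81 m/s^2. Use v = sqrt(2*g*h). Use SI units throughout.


v = sqrt(2 * g * h)
v = sqrt(2 * 9.81 * 2.21)
v = sqrt(43.3602) = 6.5848 m/s

6.5848 m/s


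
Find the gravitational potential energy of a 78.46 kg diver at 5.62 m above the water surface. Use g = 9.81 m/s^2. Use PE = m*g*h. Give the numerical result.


PE = m * g * h
PE = 78.46 * 9.81 * 5.62
PE = 769.6926 * 5.62 = 4325.6724 J

4325.6724 J


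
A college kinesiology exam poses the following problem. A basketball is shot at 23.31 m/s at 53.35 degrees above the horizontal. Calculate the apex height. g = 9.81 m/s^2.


H = (v*sin(theta))^2 / (2*g)
vy = v*sin(theta) = 23.31 * sin(53.35 deg) = 18.7015 m/s
H = vy^2 / (2*g) = 349.7476 / (2*9.81)
H = 349.7476 / 19.62 = 17.8261 m

17.8261 m


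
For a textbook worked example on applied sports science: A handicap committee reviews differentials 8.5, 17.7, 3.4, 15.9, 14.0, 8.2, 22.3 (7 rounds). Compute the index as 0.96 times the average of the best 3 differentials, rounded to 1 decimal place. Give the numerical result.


All differentials: 8.5, 17.7, 3.4, 15.9, 14.0, 8.2, 22.3
Sorted: 3.4, 8.2, 8.5, 14.0, 15.9, 17.7, 22.3
Best 3: 3.4, 8.2, 8.5
Average of best = 20.1 / 3 = 6.7
Raw index = 6.7 * 0.96 = 6.432
Handicap index = round(6.432, 1) = 6.4

6.4


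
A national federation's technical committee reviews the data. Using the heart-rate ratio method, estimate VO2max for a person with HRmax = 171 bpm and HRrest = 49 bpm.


VO2max = 15.3 * HRmax / HRrest
VO2max = 15.3 * 171 / 49
VO2max = 2616.3 / 49 = 53.3939 mL/kg/min

53.3939 mL/kg/min


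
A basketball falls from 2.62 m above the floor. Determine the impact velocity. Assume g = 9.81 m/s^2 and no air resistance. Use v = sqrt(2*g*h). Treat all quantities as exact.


v = sqrt(2 * g * h)
v = sqrt(2 * 9.81 * 2.62)
v = sqrt(51.4044) = 7.1697 m/s

7.1697 m/s


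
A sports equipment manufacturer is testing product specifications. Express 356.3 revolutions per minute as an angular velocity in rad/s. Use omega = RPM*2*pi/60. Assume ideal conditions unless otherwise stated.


omega = RPM * 2 * pi / 60
omega = 356.3 * 2 * 3.14159 / 60
omega = 2238.6989 / 60 = 37.3116 rad/s

37.3116 rad/s


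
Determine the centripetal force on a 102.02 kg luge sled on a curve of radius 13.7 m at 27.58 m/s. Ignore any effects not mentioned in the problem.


Fc = m * v^2 / r
v^2 = 27.58^2 = 760.6564
Fc = 102.02 * 760.6564 / 13.7
Fc = 77602.1659 / 13.7 = 5664.3917 N

5664.3917 N


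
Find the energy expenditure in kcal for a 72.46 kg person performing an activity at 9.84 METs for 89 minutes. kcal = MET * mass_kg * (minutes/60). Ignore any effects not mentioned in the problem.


kcal = MET * mass * time_hr
Convert time: 89 min = 1.4833 hr
kcal = 9.84 * 72.46 * 1.4833
kcal = 1057.6262 kcal

1057.6262 kcal


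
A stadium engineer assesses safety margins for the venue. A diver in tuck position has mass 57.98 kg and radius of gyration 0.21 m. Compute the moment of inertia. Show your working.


I = m * k^2
I = 57.98 * 0.21^2
I = 57.98 * 0.0441 = 2.5569 kg*m^2

2.5569 kg*m^2


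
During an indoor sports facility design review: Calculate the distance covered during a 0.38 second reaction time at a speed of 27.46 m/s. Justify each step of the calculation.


d = v * t
d = 27.46 * 0.38
d = 10.4348 m

10.4348 m


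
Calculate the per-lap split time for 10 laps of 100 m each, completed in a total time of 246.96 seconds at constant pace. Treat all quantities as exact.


Split time = total_time / n_laps = 246.96 / 10
Split time = 24.696 s per lap

24.696 s


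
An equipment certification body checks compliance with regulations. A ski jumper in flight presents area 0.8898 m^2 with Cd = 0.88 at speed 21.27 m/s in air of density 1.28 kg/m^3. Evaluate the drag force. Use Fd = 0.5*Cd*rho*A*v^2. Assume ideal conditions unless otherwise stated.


Fd = 0.5 * Cd * rho * A * v^2
Fd = 0.5 * 0.88 * 1.28 * 0.8898 * 21.27^2
v^2 = 452.4129
Fd = 0.5 * 0.88 * 1.28 * 0.8898 * 452.4129 = 226.7201 N

226.7201 N


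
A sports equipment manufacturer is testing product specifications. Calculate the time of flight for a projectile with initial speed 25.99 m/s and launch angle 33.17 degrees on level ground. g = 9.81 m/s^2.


T = 2*v*sin(theta)/g
sin(theta) = sin(33.17 deg) = 0.5471
T = 2*25.99*0.5471 / 9.81
T = 28.4396 / 9.81 = 2.899 s

2.899 s


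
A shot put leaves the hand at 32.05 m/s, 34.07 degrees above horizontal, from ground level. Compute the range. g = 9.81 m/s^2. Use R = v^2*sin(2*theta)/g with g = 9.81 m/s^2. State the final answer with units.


R = v^2 * sin(2*theta) / g
Convert angle to radians: theta = 34.07 deg = 0.5946 rad
sin(2*theta) = sin(1.1893) = 0.9281
R = 32.05^2 * 0.9281 / 9.81
R = 1027.2025 * 0.9281 / 9.81 = 97.1807 m

97.1807 m


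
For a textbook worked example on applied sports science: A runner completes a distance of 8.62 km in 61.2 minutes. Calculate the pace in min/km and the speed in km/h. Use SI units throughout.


Pace = time / distance = 61.2 min / 8.62 km = 7.0998 min/km
Speed = distance / time_in_hours = 8.62 / 1.02 hr
Speed = 8.451 km/h

7.0998 min/km, 8.451 km/h


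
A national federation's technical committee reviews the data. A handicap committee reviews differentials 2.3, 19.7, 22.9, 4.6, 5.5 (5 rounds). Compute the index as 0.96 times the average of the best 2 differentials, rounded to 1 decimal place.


All differentials: 2.3, 19.7, 22.9, 4.6, 5.5
Sorted: 2.3, 4.6, 5.5, 19.7, 22.9
Best 2: 2.3, 4.6
Average of best = 6.9 / 2 = 3.45
Raw index = 3.45 * 0.96 = 3.312
Handicap index = round(3.312, 1) = 3.3

3.3


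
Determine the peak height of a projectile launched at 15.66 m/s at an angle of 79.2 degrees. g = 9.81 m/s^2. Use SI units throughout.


H = (v*sin(theta))^2 / (2*g)
vy = v*sin(theta) = 15.66 * sin(79.2 deg) = 15.3826 m/s
H = vy^2 / (2*g) = 236.6249 / (2*9.81)
H = 236.6249 / 19.62 = 12.0604 m

12.0604 m


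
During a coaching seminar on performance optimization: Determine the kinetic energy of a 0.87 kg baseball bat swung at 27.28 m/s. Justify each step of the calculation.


KE = 0.5 * m * v^2
KE = 0.5 * 0.87 * 27.28^2
KE = 0.5 * 0.87 * 744.1984 = 323.7263 J

323.7263 J


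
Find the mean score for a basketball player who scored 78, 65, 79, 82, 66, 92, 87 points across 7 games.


Average = sum / n
Sum = 549
Average = 549 / 7 = 78.4286

78.4286


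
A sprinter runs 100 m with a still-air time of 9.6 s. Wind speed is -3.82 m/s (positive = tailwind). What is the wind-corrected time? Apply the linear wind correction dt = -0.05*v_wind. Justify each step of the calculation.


dt = -0.05 * v_wind = -0.05 * -3.82 = 0.191 s
t_corrected = t_still + dt = 9.6 + (0.191)
t_corrected = 9.791 s

9.791 s


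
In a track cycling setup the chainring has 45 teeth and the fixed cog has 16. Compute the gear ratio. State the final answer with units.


GR = front_teeth / rear_teeth
GR = 45 / 16
GR = 2.8125

2.8125


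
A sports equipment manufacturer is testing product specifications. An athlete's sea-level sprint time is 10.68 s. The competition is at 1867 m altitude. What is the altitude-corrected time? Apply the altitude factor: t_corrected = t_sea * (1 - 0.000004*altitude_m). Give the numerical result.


Correction factor = 1 - 0.000004 * 1867 = 0.992532
t_corrected = t_sea * factor = 10.68 * 0.992532
t_corrected = 10.6002 s

10.6002 s


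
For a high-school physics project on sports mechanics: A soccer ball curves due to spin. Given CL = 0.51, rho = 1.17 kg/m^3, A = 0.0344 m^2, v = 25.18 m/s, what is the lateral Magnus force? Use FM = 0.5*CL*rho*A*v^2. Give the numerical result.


FM = 0.5 * CL * rho * A * v^2
FM = 0.5 * 0.51 * 1.17 * 0.0344 * 25.18^2
v^2 = 634.0324
FM = 0.5 * 0.51 * 1.17 * 0.0344 * 634.0324 = 6.5072 N

6.5072 N


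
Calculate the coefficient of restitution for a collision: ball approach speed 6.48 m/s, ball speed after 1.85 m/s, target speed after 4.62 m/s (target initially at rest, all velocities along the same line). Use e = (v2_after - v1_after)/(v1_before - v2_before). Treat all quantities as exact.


e = (v2_after - v1_after) / (v1_before - v2_before)
Numerator = 4.62 - 1.85 = 2.77
Denominator = 6.48 - 0 = 6.48
e = 2.77 / 6.48 = 0.4275

0.4275


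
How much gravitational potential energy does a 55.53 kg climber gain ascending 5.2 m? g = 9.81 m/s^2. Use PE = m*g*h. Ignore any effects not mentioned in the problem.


PE = m * g * h
PE = 55.53 * 9.81 * 5.2
PE = 544.7493 * 5.2 = 2832.6964 J

2832.6964 J


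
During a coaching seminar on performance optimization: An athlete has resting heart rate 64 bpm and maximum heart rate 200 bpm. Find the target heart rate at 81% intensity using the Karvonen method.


Target = HRrest + pct*(HRmax - HRrest)
Heart rate reserve = HRmax - HRrest = 200 - 64 = 136 bpm
Fraction = 81% = 0.81
Target = 64 + 0.81 * 136
Target = 64 + 110.16 = 174.16 bpm

174.16 bpm


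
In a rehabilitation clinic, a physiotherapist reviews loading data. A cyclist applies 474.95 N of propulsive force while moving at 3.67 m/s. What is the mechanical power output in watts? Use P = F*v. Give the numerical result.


P = F * v
P = 474.95 * 3.67
P = 1743.0665 W

1743.0665 W


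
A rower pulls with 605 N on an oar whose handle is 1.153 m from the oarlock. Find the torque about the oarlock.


tau = F * d
tau = 605 * 1.153
tau = 697.565 N*m

697.565 N*m


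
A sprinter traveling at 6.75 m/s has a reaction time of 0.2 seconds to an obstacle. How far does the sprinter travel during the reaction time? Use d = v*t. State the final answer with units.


d = v * t
d = 6.75 * 0.2
d = 1.35 m

1.35 m


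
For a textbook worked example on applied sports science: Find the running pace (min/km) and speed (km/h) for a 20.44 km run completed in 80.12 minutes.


Pace = time / distance = 80.12 min / 20.44 km = 3.9198 min/km
Speed = distance / time_in_hours = 20.44 / 1.3353 hr
Speed = 15.307 km/h

3.9198 min/km, 15.307 km/h


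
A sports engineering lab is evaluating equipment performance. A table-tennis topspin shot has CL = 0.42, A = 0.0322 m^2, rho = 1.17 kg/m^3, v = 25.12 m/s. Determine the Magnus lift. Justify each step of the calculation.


FM = 0.5 * CL * rho * A * v^2
FM = 0.5 * 0.42 * 1.17 * 0.0322 * 25.12^2
v^2 = 631.0144
FM = 0.5 * 0.42 * 1.17 * 0.0322 * 631.0144 = 4.9923 N

4.9923 N


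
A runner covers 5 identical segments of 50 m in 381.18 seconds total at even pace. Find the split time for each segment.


Split time = total_time / n_laps = 381.18 / 5
Split time = 76.236 s per lap

76.236 s


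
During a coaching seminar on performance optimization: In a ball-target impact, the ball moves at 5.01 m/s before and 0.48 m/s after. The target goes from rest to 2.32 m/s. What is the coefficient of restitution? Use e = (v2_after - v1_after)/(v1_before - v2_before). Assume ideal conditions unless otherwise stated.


e = (v2_after - v1_after) / (v1_before - v2_before)
Numerator = 2.32 - 0.48 = 1.84
Denominator = 5.01 - 0 = 5.01
e = 1.84 / 5.01 = 0.3673

0.3673


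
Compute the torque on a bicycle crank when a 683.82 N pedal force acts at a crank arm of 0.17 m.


tau = F * d
tau = 683.82 * 0.17
tau = 116.2494 N*m

116.2494 N*m


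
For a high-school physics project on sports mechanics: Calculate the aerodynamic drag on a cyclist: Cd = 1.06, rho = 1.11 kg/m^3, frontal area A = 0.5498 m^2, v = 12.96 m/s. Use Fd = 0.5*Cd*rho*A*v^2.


Fd = 0.5 * Cd * rho * A * v^2
Fd = 0.5 * 1.06 * 1.11 * 0.5498 * 12.96^2
v^2 = 167.9616
Fd = 0.5 * 1.06 * 1.11 * 0.5498 * 167.9616 = 54.3267 N

54.3267 N


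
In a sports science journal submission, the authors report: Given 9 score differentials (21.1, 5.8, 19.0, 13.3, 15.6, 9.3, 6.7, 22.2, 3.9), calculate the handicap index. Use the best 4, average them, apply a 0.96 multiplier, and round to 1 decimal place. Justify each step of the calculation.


All differentials: 21.1, 5.8, 19.0, 13.3, 15.6, 9.3, 6.7, 22.2, 3.9
Sorted: 3.9, 5.8, 6.7, 9.3, 13.3, 15.6, 19.0, 21.1, 22.2
Best 4: 3.9, 5.8, 6.7, 9.3
Average of best = 25.7 / 4 = 6.425
Raw index = 6.425 * 0.96 = 6.168
Handicap index = round(6.168, 1) = 6.2

6.2


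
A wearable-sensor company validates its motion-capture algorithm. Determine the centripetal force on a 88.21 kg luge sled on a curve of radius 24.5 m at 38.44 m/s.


Fc = m * v^2 / r
v^2 = 38.44^2 = 1477.6336
Fc = 88.21 * 1477.6336 / 24.5
Fc = 130342.0599 / 24.5 = 5320.0841 N

5320.0841 N


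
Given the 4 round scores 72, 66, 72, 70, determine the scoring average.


Average = sum / n
Sum = 280
Average = 280 / 4 = 70

70


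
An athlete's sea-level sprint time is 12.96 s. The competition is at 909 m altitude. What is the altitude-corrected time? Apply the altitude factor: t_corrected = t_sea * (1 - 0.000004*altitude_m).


Correction factor = 1 - 0.000004 * 909 = 0.996364
t_corrected = t_sea * factor = 12.96 * 0.996364
t_corrected = 12.9129 s

12.9129 s


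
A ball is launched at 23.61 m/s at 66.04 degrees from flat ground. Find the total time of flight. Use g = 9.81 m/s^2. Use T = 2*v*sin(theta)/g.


T = 2*v*sin(theta)/g
sin(theta) = sin(66.04 deg) = 0.9138
T = 2*23.61*0.9138 / 9.81
T = 43.151 / 9.81 = 4.3987 s

4.3987 s


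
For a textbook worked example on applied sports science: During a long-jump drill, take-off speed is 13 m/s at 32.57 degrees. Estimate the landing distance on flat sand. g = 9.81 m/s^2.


R = v^2 * sin(2*theta) / g
Convert angle to radians: theta = 32.57 deg = 0.5685 rad
sin(2*theta) = sin(1.1369) = 0.9073
R = 13^2 * 0.9073 / 9.81
R = 169 * 0.9073 / 9.81 = 15.631 m

15.631 m


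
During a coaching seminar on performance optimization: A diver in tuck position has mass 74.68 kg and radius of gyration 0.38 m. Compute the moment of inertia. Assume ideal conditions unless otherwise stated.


I = m * k^2
I = 74.68 * 0.38^2
I = 74.68 * 0.1444 = 10.7838 kg*m^2

10.7838 kg*m^2


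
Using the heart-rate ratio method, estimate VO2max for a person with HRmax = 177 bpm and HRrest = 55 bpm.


VO2max = 15.3 * HRmax / HRrest
VO2max = 15.3 * 177 / 55
VO2max = 2708.1 / 55 = 49.2382 mL/kg/min

49.2382 mL/kg/min


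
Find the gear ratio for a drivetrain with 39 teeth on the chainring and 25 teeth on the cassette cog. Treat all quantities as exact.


GR = front_teeth / rear_teeth
GR = 39 / 25
GR = 1.56

1.56


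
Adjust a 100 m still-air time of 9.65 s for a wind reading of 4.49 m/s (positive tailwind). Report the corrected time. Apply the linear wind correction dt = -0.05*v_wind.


dt = -0.05 * v_wind = -0.05 * 4.49 = -0.2245 s
t_corrected = t_still + dt = 9.65 + (-0.2245)
t_corrected = 9.4255 s

9.4255 s


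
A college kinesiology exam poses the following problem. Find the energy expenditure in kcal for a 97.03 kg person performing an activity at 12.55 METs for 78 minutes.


kcal = MET * mass * time_hr
Convert time: 78 min = 1.3 hr
kcal = 12.55 * 97.03 * 1.3
kcal = 1583.0445 kcal

1583.0445 kcal


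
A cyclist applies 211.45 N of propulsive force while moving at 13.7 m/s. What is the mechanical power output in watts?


P = F * v
P = 211.45 * 13.7
P = 2896.865 W

2896.865 W


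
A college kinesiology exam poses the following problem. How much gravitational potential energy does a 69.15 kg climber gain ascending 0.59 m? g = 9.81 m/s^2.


PE = m * g * h
PE = 69.15 * 9.81 * 0.59
PE = 678.3615 * 0.59 = 400.2333 J

400.2333 J


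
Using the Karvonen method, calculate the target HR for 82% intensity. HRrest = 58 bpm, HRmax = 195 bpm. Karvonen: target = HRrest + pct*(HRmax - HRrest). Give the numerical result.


Target = HRrest + pct*(HRmax - HRrest)
Heart rate reserve = HRmax - HRrest = 195 - 58 = 137 bpm
Fraction = 82% = 0.82
Target = 58 + 0.82 * 137
Target = 58 + 112.34 = 170.34 bpm

170.34 bpm


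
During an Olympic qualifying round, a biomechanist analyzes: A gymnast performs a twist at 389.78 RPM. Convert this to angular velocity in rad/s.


omega = RPM * 2 * pi / 60
omega = 389.78 * 2 * 3.14159 / 60
omega = 2449.06 / 60 = 40.8177 rad/s

40.8177 rad/s


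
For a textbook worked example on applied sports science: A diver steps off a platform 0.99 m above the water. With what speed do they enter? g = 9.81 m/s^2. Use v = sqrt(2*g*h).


v = sqrt(2 * g * h)
v = sqrt(2 * 9.81 * 0.99)
v = sqrt(19.4238) = 4.4072 m/s

4.4072 m/s


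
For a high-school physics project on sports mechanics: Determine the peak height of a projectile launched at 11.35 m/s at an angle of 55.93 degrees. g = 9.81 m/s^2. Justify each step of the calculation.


H = (v*sin(theta))^2 / (2*g)
vy = v*sin(theta) = 11.35 * sin(55.93 deg) = 9.4018 m/s
H = vy^2 / (2*g) = 88.3941 / (2*9.81)
H = 88.3941 / 19.62 = 4.5053 m

4.5053 m


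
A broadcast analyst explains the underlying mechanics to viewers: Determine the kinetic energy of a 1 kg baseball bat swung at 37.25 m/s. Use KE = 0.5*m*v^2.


KE = 0.5 * m * v^2
KE = 0.5 * 1 * 37.25^2
KE = 0.5 * 1 * 1387.5625 = 693.7812 J

693.7812 J


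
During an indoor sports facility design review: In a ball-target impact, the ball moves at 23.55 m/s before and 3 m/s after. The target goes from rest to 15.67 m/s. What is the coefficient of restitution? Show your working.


e = (v2_after - v1_after) / (v1_before - v2_before)
Numerator = 15.67 - 3 = 12.67
Denominator = 23.55 - 0 = 23.55
e = 12.67 / 23.55 = 0.538

0.538


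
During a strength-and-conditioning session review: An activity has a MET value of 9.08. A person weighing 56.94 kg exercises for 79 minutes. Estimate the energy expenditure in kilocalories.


kcal = MET * mass * time_hr
Convert time: 79 min = 1.3167 hr
kcal = 9.08 * 56.94 * 1.3167
kcal = 680.7367 kcal

680.7367 kcal


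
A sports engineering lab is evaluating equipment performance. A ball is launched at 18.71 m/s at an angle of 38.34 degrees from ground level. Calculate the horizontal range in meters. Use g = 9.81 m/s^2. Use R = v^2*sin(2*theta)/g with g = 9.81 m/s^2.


R = v^2 * sin(2*theta) / g
Convert angle to radians: theta = 38.34 deg = 0.6692 rad
sin(2*theta) = sin(1.3383) = 0.9731
R = 18.71^2 * 0.9731 / 9.81
R = 350.0641 * 0.9731 / 9.81 = 34.7244 m

34.7244 m


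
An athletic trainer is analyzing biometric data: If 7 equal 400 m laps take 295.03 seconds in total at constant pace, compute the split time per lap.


Split time = total_time / n_laps = 295.03 / 7
Split time = 42.1471 s per lap

42.1471 s


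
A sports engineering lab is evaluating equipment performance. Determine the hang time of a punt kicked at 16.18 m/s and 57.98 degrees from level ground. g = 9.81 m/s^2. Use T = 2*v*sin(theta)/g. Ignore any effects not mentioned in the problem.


T = 2*v*sin(theta)/g
sin(theta) = sin(57.98 deg) = 0.8479
T = 2*16.18*0.8479 / 9.81
T = 27.4368 / 9.81 = 2.7968 s

2.7968 s


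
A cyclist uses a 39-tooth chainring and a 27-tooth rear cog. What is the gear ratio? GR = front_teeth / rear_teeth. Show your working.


GR = front_teeth / rear_teeth
GR = 39 / 27
GR = 1.4444

1.4444


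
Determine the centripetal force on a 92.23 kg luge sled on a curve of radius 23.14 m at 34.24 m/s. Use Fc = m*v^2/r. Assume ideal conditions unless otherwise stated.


Fc = m * v^2 / r
v^2 = 34.24^2 = 1172.3776
Fc = 92.23 * 1172.3776 / 23.14
Fc = 108128.386 / 23.14 = 4672.7911 N

4672.7911 N


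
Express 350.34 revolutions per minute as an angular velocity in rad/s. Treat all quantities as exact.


omega = RPM * 2 * pi / 60
omega = 350.34 * 2 * 3.14159 / 60
omega = 2201.2511 / 60 = 36.6875 rad/s

36.6875 rad/s


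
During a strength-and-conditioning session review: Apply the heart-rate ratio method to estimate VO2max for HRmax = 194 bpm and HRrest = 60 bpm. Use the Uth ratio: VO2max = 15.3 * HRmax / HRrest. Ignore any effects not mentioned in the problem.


VO2max = 15.3 * HRmax / HRrest
VO2max = 15.3 * 194 / 60
VO2max = 2968.2 / 60 = 49.47 mL/kg/min

49.47 mL/kg/min


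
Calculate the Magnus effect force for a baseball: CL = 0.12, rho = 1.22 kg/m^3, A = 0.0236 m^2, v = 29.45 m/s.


FM = 0.5 * CL * rho * A * v^2
FM = 0.5 * 0.12 * 1.22 * 0.0236 * 29.45^2
v^2 = 867.3025
FM = 0.5 * 0.12 * 1.22 * 0.0236 * 867.3025 = 1.4983 N

1.4983 N


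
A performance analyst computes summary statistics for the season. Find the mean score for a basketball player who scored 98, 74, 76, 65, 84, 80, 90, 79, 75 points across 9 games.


Average = sum / n
Sum = 721
Average = 721 / 9 = 80.1111

80.1111


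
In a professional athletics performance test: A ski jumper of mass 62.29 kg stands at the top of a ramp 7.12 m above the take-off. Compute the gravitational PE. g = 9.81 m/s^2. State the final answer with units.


PE = m * g * h
PE = 62.29 * 9.81 * 7.12
PE = 611.0649 * 7.12 = 4350.7821 J

4350.7821 J


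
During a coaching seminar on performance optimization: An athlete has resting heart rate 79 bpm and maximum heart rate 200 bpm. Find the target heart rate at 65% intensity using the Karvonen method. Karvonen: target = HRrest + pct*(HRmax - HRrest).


Target = HRrest + pct*(HRmax - HRrest)
Heart rate reserve = HRmax - HRrest = 200 - 79 = 121 bpm
Fraction = 65% = 0.65
Target = 79 + 0.65 * 121
Target = 79 + 78.65 = 157.65 bpm

157.65 bpm


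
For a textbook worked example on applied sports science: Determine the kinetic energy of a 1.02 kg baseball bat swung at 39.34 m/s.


KE = 0.5 * m * v^2
KE = 0.5 * 1.02 * 39.34^2
KE = 0.5 * 1.02 * 1547.6356 = 789.2942 J

789.2942 J


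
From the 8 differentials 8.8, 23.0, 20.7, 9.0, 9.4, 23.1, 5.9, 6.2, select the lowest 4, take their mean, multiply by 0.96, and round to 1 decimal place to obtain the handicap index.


All differentials: 8.8, 23.0, 20.7, 9.0, 9.4, 23.1, 5.9, 6.2
Sorted: 5.9, 6.2, 8.8, 9.0, 9.4, 20.7, 23.0, 23.1
Best 4: 5.9, 6.2, 8.8, 9.0
Average of best = 29.9 / 4 = 7.475
Raw index = 7.475 * 0.96 = 7.176
Handicap index = round(7.176, 1) = 7.2

7.2


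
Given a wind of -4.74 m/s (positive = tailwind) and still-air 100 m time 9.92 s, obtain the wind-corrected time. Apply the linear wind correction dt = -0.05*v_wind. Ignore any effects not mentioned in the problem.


dt = -0.05 * v_wind = -0.05 * -4.74 = 0.237 s
t_corrected = t_still + dt = 9.92 + (0.237)
t_corrected = 10.157 s

10.157 s


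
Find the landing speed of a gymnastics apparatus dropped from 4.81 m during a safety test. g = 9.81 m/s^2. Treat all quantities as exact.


v = sqrt(2 * g * h)
v = sqrt(2 * 9.81 * 4.81)
v = sqrt(94.3722) = 9.7145 m/s

9.7145 m/s


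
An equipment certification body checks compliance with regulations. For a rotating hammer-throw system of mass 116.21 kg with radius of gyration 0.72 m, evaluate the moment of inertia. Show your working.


I = m * k^2
I = 116.21 * 0.72^2
I = 116.21 * 0.5184 = 60.2433 kg*m^2

60.2433 kg*m^2


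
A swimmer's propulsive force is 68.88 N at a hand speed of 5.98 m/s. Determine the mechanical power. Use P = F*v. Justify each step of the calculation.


P = F * v
P = 68.88 * 5.98
P = 411.9024 W

411.9024 W


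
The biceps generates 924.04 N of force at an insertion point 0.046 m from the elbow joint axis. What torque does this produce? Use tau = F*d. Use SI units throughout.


tau = F * d
tau = 924.04 * 0.046
tau = 42.5058 N*m

42.5058 N*m


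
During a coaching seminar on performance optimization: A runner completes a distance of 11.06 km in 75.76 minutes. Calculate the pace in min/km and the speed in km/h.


Pace = time / distance = 75.76 min / 11.06 km = 6.8499 min/km
Speed = distance / time_in_hours = 11.06 / 1.2627 hr
Speed = 8.7592 km/h

6.8499 min/km, 8.7592 km/h


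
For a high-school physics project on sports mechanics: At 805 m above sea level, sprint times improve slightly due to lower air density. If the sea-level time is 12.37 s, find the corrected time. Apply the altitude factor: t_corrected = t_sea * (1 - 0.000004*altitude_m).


Correction factor = 1 - 0.000004 * 805 = 0.99678
t_corrected = t_sea * factor = 12.37 * 0.99678
t_corrected = 12.3302 s

12.3302 s


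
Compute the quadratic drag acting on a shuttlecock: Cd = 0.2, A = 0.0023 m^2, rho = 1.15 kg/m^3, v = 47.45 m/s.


Fd = 0.5 * Cd * rho * A * v^2
Fd = 0.5 * 0.2 * 1.15 * 0.0023 * 47.45^2
v^2 = 2251.5025
Fd = 0.5 * 0.2 * 1.15 * 0.0023 * 2251.5025 = 0.5955 N

0.5955 N


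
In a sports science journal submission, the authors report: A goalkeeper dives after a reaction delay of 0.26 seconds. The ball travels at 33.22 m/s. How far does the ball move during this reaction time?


d = v * t
d = 33.22 * 0.26
d = 8.6372 m

8.6372 m


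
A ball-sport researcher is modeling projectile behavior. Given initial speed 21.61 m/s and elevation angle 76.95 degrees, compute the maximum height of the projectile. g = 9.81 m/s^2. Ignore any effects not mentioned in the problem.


H = (v*sin(theta))^2 / (2*g)
vy = v*sin(theta) = 21.61 * sin(76.95 deg) = 21.0519 m/s
H = vy^2 / (2*g) = 443.1819 / (2*9.81)
H = 443.1819 / 19.62 = 22.5883 m

22.5883 m


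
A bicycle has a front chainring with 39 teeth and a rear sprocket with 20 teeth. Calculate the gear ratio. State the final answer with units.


GR = front_teeth / rear_teeth
GR = 39 / 20
GR = 1.95

1.95


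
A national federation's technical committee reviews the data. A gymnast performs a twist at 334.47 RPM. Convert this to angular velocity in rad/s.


omega = RPM * 2 * pi / 60
omega = 334.47 * 2 * 3.14159 / 60
omega = 2101.537 / 60 = 35.0256 rad/s

35.0256 rad/s


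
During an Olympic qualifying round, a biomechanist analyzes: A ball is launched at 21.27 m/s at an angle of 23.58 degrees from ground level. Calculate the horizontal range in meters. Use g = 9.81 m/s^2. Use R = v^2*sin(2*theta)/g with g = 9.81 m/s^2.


R = v^2 * sin(2*theta) / g
Convert angle to radians: theta = 23.58 deg = 0.4115 rad
sin(2*theta) = sin(0.8231) = 0.7333
R = 21.27^2 * 0.7333 / 9.81
R = 452.4129 * 0.7333 / 9.81 = 33.8159 m

33.8159 m


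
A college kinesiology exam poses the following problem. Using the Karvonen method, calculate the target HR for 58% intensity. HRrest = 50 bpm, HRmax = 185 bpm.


Target = HRrest + pct*(HRmax - HRrest)
Heart rate reserve = HRmax - HRrest = 185 - 50 = 135 bpm
Fraction = 58% = 0.58
Target = 50 + 0.58 * 135
Target = 50 + 78.3 = 128.3 bpm

128.3 bpm


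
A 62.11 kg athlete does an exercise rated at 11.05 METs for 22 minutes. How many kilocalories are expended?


kcal = MET * mass * time_hr
Convert time: 22 min = 0.3667 hr
kcal = 11.05 * 62.11 * 0.3667
kcal = 251.649 kcal

251.649 kcal


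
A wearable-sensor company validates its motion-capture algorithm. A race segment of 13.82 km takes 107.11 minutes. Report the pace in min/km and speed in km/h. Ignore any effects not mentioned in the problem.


Pace = time / distance = 107.11 min / 13.82 km = 7.7504 min/km
Speed = distance / time_in_hours = 13.82 / 1.7852 hr
Speed = 7.7416 km/h

7.7504 min/km, 7.7416 km/h


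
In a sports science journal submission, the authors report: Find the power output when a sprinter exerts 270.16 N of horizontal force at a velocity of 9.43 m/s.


P = F * v
P = 270.16 * 9.43
P = 2547.6088 W

2547.6088 W


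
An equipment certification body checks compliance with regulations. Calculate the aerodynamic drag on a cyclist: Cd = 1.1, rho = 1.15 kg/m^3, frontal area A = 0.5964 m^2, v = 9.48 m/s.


Fd = 0.5 * Cd * rho * A * v^2
Fd = 0.5 * 1.1 * 1.15 * 0.5964 * 9.48^2
v^2 = 89.8704
Fd = 0.5 * 1.1 * 1.15 * 0.5964 * 89.8704 = 33.9012 N

33.9012 N


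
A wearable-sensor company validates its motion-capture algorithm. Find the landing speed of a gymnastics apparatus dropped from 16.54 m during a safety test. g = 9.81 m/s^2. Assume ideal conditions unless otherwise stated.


v = sqrt(2 * g * h)
v = sqrt(2 * 9.81 * 16.54)
v = sqrt(324.5148) = 18.0143 m/s

18.0143 m/s


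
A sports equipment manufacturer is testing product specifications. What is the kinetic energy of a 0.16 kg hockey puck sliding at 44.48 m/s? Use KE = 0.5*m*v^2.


KE = 0.5 * m * v^2
KE = 0.5 * 0.16 * 44.48^2
KE = 0.5 * 0.16 * 1978.4704 = 158.2776 J

158.2776 J


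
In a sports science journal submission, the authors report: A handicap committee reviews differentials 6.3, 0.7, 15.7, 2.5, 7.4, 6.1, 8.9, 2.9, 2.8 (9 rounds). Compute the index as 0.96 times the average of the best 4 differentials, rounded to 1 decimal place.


All differentials: 6.3, 0.7, 15.7, 2.5, 7.4, 6.1, 8.9, 2.9, 2.8
Sorted: 0.7, 2.5, 2.8, 2.9, 6.1, 6.3, 7.4, 8.9, 15.7
Best 4: 0.7, 2.5, 2.8, 2.9
Average of best = 8.9 / 4 = 2.225
Raw index = 2.225 * 0.96 = 2.136
Handicap index = round(2.136, 1) = 2.1

2.1


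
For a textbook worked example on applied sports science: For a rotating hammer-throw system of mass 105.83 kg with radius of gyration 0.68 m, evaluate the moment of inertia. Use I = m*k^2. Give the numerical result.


I = m * k^2
I = 105.83 * 0.68^2
I = 105.83 * 0.4624 = 48.9358 kg*m^2

48.9358 kg*m^2


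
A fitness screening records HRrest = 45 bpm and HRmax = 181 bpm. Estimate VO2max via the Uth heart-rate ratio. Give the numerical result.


VO2max = 15.3 * HRmax / HRrest
VO2max = 15.3 * 181 / 45
VO2max = 2769.3 / 45 = 61.54 mL/kg/min

61.54 mL/kg/min


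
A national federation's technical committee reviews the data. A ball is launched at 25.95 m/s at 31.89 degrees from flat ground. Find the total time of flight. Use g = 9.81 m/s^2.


T = 2*v*sin(theta)/g
sin(theta) = sin(31.89 deg) = 0.5283
T = 2*25.95*0.5283 / 9.81
T = 27.4183 / 9.81 = 2.7949 s

2.7949 s


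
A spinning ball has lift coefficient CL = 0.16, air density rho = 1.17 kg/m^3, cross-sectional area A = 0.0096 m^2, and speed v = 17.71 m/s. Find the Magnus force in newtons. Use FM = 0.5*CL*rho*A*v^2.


FM = 0.5 * CL * rho * A * v^2
FM = 0.5 * 0.16 * 1.17 * 0.0096 * 17.71^2
v^2 = 313.6441
FM = 0.5 * 0.16 * 1.17 * 0.0096 * 313.6441 = 0.2818 N

0.2818 N
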